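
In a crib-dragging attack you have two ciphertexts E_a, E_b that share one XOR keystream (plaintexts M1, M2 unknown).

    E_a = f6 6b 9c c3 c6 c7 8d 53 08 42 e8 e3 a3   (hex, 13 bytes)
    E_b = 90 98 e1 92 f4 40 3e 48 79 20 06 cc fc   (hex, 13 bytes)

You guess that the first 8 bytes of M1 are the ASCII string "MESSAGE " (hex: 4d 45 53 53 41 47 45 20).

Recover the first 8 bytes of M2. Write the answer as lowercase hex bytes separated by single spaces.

First, E_a ⊕ E_b = (M1 ⊕ K) ⊕ (M2 ⊕ K) = M1 ⊕ M2, so the key drops out. Then M2 = (M1 ⊕ M2) ⊕ M1 over the first 8 bytes.
byte 0: (f6 ⊕ 90) ⊕ 4d = 66 ⊕ 4d = 2b
byte 1: (6b ⊕ 98) ⊕ 45 = f3 ⊕ 45 = b6
byte 2: (9c ⊕ e1) ⊕ 53 = 7d ⊕ 53 = 2e
byte 3: (c3 ⊕ 92) ⊕ 53 = 51 ⊕ 53 = 02
byte 4: (c6 ⊕ f4) ⊕ 41 = 32 ⊕ 41 = 73
byte 5: (c7 ⊕ 40) ⊕ 47 = 87 ⊕ 47 = c0
byte 6: (8d ⊕ 3e) ⊕ 45 = b3 ⊕ 45 = f6
byte 7: (53 ⊕ 48) ⊕ 20 = 1b ⊕ 20 = 3b

2b b6 2e 02 73 c0 f6 3b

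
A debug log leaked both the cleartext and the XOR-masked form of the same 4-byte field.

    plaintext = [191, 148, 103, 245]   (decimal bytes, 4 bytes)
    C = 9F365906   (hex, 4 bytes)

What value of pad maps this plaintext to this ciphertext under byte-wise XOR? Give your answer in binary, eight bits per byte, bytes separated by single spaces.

00100000 10100010 00111110 11110011

Since C = plaintext ⊕ pad, XORing both sides with plaintext gives pad = plaintext ⊕ C.
191 xor 159 =  32
148 xor  54 = 162
103 xor  89 =  62
245 xor   6 = 243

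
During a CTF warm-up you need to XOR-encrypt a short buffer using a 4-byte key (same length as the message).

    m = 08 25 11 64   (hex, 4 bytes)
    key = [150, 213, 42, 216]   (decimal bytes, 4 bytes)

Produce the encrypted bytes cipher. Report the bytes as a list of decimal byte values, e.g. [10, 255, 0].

XOR is its own inverse, so applying the key byte-wise gives the result directly.
  8 xor 150 = 158
 37 xor 213 = 240
 17 xor  42 =  59
100 xor 216 = 188

[158, 240, 59, 188]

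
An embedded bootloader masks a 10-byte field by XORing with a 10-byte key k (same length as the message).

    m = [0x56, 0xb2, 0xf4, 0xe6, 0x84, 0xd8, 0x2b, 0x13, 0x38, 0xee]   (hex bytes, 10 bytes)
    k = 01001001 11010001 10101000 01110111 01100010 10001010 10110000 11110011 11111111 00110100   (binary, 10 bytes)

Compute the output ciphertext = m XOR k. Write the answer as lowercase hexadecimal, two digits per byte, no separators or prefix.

1f635c91e6529be0c7da

byte 0: 56 ^ 49 = 1f
byte 1: b2 ^ d1 = 63
byte 2: f4 ^ a8 = 5c
byte 3: e6 ^ 77 = 91
byte 4: 84 ^ 62 = e6
byte 5: d8 ^ 8a = 52
byte 6: 2b ^ b0 = 9b
byte 7: 13 ^ f3 = e0
byte 8: 38 ^ ff = c7
byte 9: ee ^ 34 = da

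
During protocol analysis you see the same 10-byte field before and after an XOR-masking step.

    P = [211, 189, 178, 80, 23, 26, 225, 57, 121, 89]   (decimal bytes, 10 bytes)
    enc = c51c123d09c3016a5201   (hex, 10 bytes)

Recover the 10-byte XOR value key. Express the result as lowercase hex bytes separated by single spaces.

Since enc = P ⊕ key, XORing both sides with P gives key = P ⊕ enc.
211 ^ 197 =  22
189 ^  28 = 161
178 ^  18 = 160
 80 ^  61 = 109
 23 ^   9 =  30
 26 ^ 195 = 217
225 ^   1 = 224
 57 ^ 106 =  83
121 ^  82 =  43
 89 ^   1 =  88

16 a1 a0 6d 1e d9 e0 53 2b 58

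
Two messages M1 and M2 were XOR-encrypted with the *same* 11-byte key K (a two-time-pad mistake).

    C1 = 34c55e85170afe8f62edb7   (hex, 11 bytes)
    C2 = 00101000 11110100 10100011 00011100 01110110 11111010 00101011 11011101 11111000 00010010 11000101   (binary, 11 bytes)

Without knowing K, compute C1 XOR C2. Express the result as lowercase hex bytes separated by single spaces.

1c 31 fd 99 61 f0 d5 52 9a ff 72

C1 ⊕ C2 = (M1 ⊕ K) ⊕ (M2 ⊕ K) = M1 ⊕ M2 — the shared key cancels under XOR.
34 xor 28 = 1c
c5 xor f4 = 31
5e xor a3 = fd
85 xor 1c = 99
17 xor 76 = 61
0a xor fa = f0
fe xor 2b = d5
8f xor dd = 52
62 xor f8 = 9a
ed xor 12 = ff
b7 xor c5 = 72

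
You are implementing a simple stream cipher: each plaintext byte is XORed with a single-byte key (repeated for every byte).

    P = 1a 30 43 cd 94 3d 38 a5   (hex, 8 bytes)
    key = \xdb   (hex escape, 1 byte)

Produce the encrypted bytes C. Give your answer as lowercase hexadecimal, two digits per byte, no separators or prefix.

c1eb98164fe6e37e

The 1-byte key repeats, so the effective keystream is db db db db db db db db.
byte 0: 1a xor db = c1
byte 1: 30 xor db = eb
byte 2: 43 xor db = 98
byte 3: cd xor db = 16
byte 4: 94 xor db = 4f
byte 5: 3d xor db = e6
byte 6: 38 xor db = e3
byte 7: a5 xor db = 7e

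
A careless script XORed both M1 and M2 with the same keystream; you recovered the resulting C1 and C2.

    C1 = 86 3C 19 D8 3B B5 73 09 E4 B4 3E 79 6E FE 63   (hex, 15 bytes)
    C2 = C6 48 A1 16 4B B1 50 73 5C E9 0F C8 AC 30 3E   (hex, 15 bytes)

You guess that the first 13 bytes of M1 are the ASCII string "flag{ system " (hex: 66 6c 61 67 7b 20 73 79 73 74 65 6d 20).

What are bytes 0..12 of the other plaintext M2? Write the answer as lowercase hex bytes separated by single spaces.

26 18 d9 a9 0b 24 50 03 cb 29 54 dc e2

First, C1 ⊕ C2 = (M1 ⊕ K) ⊕ (M2 ⊕ K) = M1 ⊕ M2, so the key drops out. Then M2 = (M1 ⊕ M2) ⊕ M1 over the first 13 bytes.
byte 0: (86 ^ c6) ^ 66 = 40 ^ 66 = 26
byte 1: (3c ^ 48) ^ 6c = 74 ^ 6c = 18
byte 2: (19 ^ a1) ^ 61 = b8 ^ 61 = d9
byte 3: (d8 ^ 16) ^ 67 = ce ^ 67 = a9
byte 4: (3b ^ 4b) ^ 7b = 70 ^ 7b = 0b
byte 5: (b5 ^ b1) ^ 20 = 04 ^ 20 = 24
byte 6: (73 ^ 50) ^ 73 = 23 ^ 73 = 50
byte 7: (09 ^ 73) ^ 79 = 7a ^ 79 = 03
byte 8: (e4 ^ 5c) ^ 73 = b8 ^ 73 = cb
byte 9: (b4 ^ e9) ^ 74 = 5d ^ 74 = 29
byte 10: (3e ^ 0f) ^ 65 = 31 ^ 65 = 54
byte 11: (79 ^ c8) ^ 6d = b1 ^ 6d = dc
byte 12: (6e ^ ac) ^ 20 = c2 ^ 20 = e2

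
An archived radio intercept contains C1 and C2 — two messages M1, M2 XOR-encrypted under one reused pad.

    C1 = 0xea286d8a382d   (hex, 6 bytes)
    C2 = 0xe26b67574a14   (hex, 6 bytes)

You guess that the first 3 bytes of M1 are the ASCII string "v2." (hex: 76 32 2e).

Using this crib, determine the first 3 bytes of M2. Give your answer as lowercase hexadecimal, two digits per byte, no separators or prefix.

First, C1 ⊕ C2 = (M1 ⊕ K) ⊕ (M2 ⊕ K) = M1 ⊕ M2, so the key drops out. Then M2 = (M1 ⊕ M2) ⊕ M1 over the first 3 bytes.
byte 0: (ea ^ e2) ^ 76 = 08 ^ 76 = 7e
byte 1: (28 ^ 6b) ^ 32 = 43 ^ 32 = 71
byte 2: (6d ^ 67) ^ 2e = 0a ^ 2e = 24

7e7124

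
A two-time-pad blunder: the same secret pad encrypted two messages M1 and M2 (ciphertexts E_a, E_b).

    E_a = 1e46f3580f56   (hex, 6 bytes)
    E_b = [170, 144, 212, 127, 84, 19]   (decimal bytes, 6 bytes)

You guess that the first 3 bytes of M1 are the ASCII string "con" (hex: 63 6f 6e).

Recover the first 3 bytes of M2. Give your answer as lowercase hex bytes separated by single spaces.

First, E_a ⊕ E_b = (M1 ⊕ K) ⊕ (M2 ⊕ K) = M1 ⊕ M2, so the key drops out. Then M2 = (M1 ⊕ M2) ⊕ M1 over the first 3 bytes.
byte 0: (1e XOR aa) XOR 63 = b4 XOR 63 = d7
byte 1: (46 XOR 90) XOR 6f = d6 XOR 6f = b9
byte 2: (f3 XOR d4) XOR 6e = 27 XOR 6e = 49

d7 b9 49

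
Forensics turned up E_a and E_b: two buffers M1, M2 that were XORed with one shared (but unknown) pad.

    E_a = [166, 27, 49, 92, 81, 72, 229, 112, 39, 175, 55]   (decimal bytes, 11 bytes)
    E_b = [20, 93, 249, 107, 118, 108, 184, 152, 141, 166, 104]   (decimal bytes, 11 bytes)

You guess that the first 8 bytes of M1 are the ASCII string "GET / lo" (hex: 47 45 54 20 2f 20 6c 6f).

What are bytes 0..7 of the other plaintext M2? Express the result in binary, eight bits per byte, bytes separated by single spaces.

11110101 00000011 10011100 00010111 00001000 00000100 00110001 10000111

First, E_a ⊕ E_b = (M1 ⊕ K) ⊕ (M2 ⊕ K) = M1 ⊕ M2, so the key drops out. Then M2 = (M1 ⊕ M2) ⊕ M1 over the first 8 bytes.
byte 0: (a6 ^ 14) ^ 47 = b2 ^ 47 = f5
byte 1: (1b ^ 5d) ^ 45 = 46 ^ 45 = 03
byte 2: (31 ^ f9) ^ 54 = c8 ^ 54 = 9c
byte 3: (5c ^ 6b) ^ 20 = 37 ^ 20 = 17
byte 4: (51 ^ 76) ^ 2f = 27 ^ 2f = 08
byte 5: (48 ^ 6c) ^ 20 = 24 ^ 20 = 04
byte 6: (e5 ^ b8) ^ 6c = 5d ^ 6c = 31
byte 7: (70 ^ 98) ^ 6f = e8 ^ 6f = 87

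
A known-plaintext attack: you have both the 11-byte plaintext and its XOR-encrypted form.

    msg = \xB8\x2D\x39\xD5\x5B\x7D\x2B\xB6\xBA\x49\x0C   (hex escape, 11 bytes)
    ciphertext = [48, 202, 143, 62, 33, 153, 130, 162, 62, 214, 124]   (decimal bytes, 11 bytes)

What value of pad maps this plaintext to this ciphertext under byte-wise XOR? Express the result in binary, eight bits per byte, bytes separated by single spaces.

Since ciphertext = msg ⊕ pad, XORing both sides with msg gives pad = msg ⊕ ciphertext.
byte 0: 10111000 xor 00110000 = 10001000
byte 1: 00101101 xor 11001010 = 11100111
byte 2: 00111001 xor 10001111 = 10110110
byte 3: 11010101 xor 00111110 = 11101011
byte 4: 01011011 xor 00100001 = 01111010
byte 5: 01111101 xor 10011001 = 11100100
byte 6: 00101011 xor 10000010 = 10101001
byte 7: 10110110 xor 10100010 = 00010100
byte 8: 10111010 xor 00111110 = 10000100
byte 9: 01001001 xor 11010110 = 10011111
byte 10: 00001100 xor 01111100 = 01110000

10001000 11100111 10110110 11101011 01111010 11100100 10101001 00010100 10000100 10011111 01110000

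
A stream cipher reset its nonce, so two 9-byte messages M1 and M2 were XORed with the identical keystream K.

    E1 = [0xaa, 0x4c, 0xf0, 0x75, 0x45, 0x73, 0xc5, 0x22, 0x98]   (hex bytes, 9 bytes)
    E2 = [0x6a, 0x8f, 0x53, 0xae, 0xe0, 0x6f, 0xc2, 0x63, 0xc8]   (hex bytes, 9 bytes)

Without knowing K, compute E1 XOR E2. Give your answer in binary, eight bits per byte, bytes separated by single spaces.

11000000 11000011 10100011 11011011 10100101 00011100 00000111 01000001 01010000

E1 ⊕ E2 = (M1 ⊕ K) ⊕ (M2 ⊕ K) = M1 ⊕ M2 — the shared key cancels under XOR.
10101010 ^ 01101010 = 11000000
01001100 ^ 10001111 = 11000011
11110000 ^ 01010011 = 10100011
01110101 ^ 10101110 = 11011011
01000101 ^ 11100000 = 10100101
01110011 ^ 01101111 = 00011100
11000101 ^ 11000010 = 00000111
00100010 ^ 01100011 = 01000001
10011000 ^ 11001000 = 01010000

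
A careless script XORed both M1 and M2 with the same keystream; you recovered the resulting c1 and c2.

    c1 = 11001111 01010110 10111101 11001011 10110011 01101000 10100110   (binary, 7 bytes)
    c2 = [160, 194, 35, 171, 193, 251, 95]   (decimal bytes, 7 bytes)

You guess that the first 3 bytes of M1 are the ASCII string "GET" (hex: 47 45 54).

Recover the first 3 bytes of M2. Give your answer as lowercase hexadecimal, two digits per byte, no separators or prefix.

28d1ca

First, c1 ⊕ c2 = (M1 ⊕ K) ⊕ (M2 ⊕ K) = M1 ⊕ M2, so the key drops out. Then M2 = (M1 ⊕ M2) ⊕ M1 over the first 3 bytes.
byte 0: (cf ⊕ a0) ⊕ 47 = 6f ⊕ 47 = 28
byte 1: (56 ⊕ c2) ⊕ 45 = 94 ⊕ 45 = d1
byte 2: (bd ⊕ 23) ⊕ 54 = 9e ⊕ 54 = ca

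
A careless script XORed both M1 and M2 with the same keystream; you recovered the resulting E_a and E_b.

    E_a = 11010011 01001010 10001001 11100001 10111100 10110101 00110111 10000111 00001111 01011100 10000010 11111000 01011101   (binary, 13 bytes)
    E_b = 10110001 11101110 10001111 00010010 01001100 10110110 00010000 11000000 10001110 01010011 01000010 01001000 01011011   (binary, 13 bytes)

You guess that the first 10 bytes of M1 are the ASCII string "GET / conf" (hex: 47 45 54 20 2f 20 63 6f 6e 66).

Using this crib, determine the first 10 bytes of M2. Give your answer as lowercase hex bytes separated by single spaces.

25 e1 52 d3 df 23 44 28 ef 69

First, E_a ⊕ E_b = (M1 ⊕ K) ⊕ (M2 ⊕ K) = M1 ⊕ M2, so the key drops out. Then M2 = (M1 ⊕ M2) ⊕ M1 over the first 10 bytes.
byte 0: (d3 XOR b1) XOR 47 = 62 XOR 47 = 25
byte 1: (4a XOR ee) XOR 45 = a4 XOR 45 = e1
byte 2: (89 XOR 8f) XOR 54 = 06 XOR 54 = 52
byte 3: (e1 XOR 12) XOR 20 = f3 XOR 20 = d3
byte 4: (bc XOR 4c) XOR 2f = f0 XOR 2f = df
byte 5: (b5 XOR b6) XOR 20 = 03 XOR 20 = 23
byte 6: (37 XOR 10) XOR 63 = 27 XOR 63 = 44
byte 7: (87 XOR c0) XOR 6f = 47 XOR 6f = 28
byte 8: (0f XOR 8e) XOR 6e = 81 XOR 6e = ef
byte 9: (5c XOR 53) XOR 66 = 0f XOR 66 = 69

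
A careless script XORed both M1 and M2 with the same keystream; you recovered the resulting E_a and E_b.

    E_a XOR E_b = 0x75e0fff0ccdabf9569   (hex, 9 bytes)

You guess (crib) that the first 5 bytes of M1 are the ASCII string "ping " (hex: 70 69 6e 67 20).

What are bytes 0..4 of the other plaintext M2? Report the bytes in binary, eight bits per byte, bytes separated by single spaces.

Since E_a ⊕ E_b = M1 ⊕ M2, XORing with the guessed M1 bytes yields the corresponding M2 bytes: M2 = (E_a ⊕ E_b) ⊕ M1.
byte 0: 75 xor 70 = 05
byte 1: e0 xor 69 = 89
byte 2: ff xor 6e = 91
byte 3: f0 xor 67 = 97
byte 4: cc xor 20 = ec

00000101 10001001 10010001 10010111 11101100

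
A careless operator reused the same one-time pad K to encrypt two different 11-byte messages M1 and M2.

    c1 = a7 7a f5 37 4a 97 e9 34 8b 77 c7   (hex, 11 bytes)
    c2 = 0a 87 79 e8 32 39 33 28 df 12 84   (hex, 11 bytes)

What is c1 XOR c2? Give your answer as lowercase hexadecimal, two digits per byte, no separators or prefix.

adfd8cdf78aeda1c546543

c1 ⊕ c2 = (M1 ⊕ K) ⊕ (M2 ⊕ K) = M1 ⊕ M2 — the shared key cancels under XOR.
a7 ⊕ 0a = ad
7a ⊕ 87 = fd
f5 ⊕ 79 = 8c
37 ⊕ e8 = df
4a ⊕ 32 = 78
97 ⊕ 39 = ae
e9 ⊕ 33 = da
34 ⊕ 28 = 1c
8b ⊕ df = 54
77 ⊕ 12 = 65
c7 ⊕ 84 = 43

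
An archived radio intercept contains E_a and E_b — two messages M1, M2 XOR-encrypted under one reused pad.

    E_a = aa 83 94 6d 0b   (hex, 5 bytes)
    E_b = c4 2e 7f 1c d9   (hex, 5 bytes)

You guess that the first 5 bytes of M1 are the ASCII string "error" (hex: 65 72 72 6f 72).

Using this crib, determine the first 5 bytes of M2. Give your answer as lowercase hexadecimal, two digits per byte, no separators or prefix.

0bdf991ea0

First, E_a ⊕ E_b = (M1 ⊕ K) ⊕ (M2 ⊕ K) = M1 ⊕ M2, so the key drops out. Then M2 = (M1 ⊕ M2) ⊕ M1 over the first 5 bytes.
byte 0: (aa ⊕ c4) ⊕ 65 = 6e ⊕ 65 = 0b
byte 1: (83 ⊕ 2e) ⊕ 72 = ad ⊕ 72 = df
byte 2: (94 ⊕ 7f) ⊕ 72 = eb ⊕ 72 = 99
byte 3: (6d ⊕ 1c) ⊕ 6f = 71 ⊕ 6f = 1e
byte 4: (0b ⊕ d9) ⊕ 72 = d2 ⊕ 72 = a0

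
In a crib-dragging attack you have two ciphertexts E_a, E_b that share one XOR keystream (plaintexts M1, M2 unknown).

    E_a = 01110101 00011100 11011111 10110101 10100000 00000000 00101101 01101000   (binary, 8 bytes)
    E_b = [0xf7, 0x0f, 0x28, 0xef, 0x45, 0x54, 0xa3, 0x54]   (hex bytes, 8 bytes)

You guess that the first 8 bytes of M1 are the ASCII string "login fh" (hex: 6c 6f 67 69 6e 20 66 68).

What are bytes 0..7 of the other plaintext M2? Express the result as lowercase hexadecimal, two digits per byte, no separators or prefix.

First, E_a ⊕ E_b = (M1 ⊕ K) ⊕ (M2 ⊕ K) = M1 ⊕ M2, so the key drops out. Then M2 = (M1 ⊕ M2) ⊕ M1 over the first 8 bytes.
byte 0: (75 ⊕ f7) ⊕ 6c = 82 ⊕ 6c = ee
byte 1: (1c ⊕ 0f) ⊕ 6f = 13 ⊕ 6f = 7c
byte 2: (df ⊕ 28) ⊕ 67 = f7 ⊕ 67 = 90
byte 3: (b5 ⊕ ef) ⊕ 69 = 5a ⊕ 69 = 33
byte 4: (a0 ⊕ 45) ⊕ 6e = e5 ⊕ 6e = 8b
byte 5: (00 ⊕ 54) ⊕ 20 = 54 ⊕ 20 = 74
byte 6: (2d ⊕ a3) ⊕ 66 = 8e ⊕ 66 = e8
byte 7: (68 ⊕ 54) ⊕ 68 = 3c ⊕ 68 = 54

ee7c90338b74e854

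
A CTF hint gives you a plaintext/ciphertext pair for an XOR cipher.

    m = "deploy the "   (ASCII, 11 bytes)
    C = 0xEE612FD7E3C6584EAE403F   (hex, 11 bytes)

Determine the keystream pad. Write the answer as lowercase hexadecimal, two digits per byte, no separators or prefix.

Since C = m ⊕ pad, XORing both sides with m gives pad = m ⊕ C.
64 ^ ee = 8a
65 ^ 61 = 04
70 ^ 2f = 5f
6c ^ d7 = bb
6f ^ e3 = 8c
79 ^ c6 = bf
20 ^ 58 = 78
74 ^ 4e = 3a
68 ^ ae = c6
65 ^ 40 = 25
20 ^ 3f = 1f

8a045fbb8cbf783ac6251f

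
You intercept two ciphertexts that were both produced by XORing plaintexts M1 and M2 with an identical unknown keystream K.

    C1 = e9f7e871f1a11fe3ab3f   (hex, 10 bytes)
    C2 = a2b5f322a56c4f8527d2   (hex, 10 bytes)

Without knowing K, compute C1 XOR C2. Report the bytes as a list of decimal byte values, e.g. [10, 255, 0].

[75, 66, 27, 83, 84, 205, 80, 102, 140, 237]

C1 ⊕ C2 = (M1 ⊕ K) ⊕ (M2 ⊕ K) = M1 ⊕ M2 — the shared key cancels under XOR.
e9 xor a2 = 4b
f7 xor b5 = 42
e8 xor f3 = 1b
71 xor 22 = 53
f1 xor a5 = 54
a1 xor 6c = cd
1f xor 4f = 50
e3 xor 85 = 66
ab xor 27 = 8c
3f xor d2 = ed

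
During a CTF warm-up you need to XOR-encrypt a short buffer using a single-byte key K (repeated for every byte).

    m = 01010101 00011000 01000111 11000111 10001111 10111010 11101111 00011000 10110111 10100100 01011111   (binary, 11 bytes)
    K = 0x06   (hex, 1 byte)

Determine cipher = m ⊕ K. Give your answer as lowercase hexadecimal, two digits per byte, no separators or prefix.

The 1-byte key repeats, so the effective keystream is 06 06 06 06 06 06 06 06 06 06 06.
byte 0: 55 ^ 06 = 53
byte 1: 18 ^ 06 = 1e
byte 2: 47 ^ 06 = 41
byte 3: c7 ^ 06 = c1
byte 4: 8f ^ 06 = 89
byte 5: ba ^ 06 = bc
byte 6: ef ^ 06 = e9
byte 7: 18 ^ 06 = 1e
byte 8: b7 ^ 06 = b1
byte 9: a4 ^ 06 = a2
byte 10: 5f ^ 06 = 59

531e41c189bce91eb1a259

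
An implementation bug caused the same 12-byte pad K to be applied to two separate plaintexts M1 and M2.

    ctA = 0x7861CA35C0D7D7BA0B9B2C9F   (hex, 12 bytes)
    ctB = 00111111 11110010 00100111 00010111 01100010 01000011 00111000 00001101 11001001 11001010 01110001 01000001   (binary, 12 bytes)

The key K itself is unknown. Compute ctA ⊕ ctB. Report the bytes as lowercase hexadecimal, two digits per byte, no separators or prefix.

ctA ⊕ ctB = (M1 ⊕ K) ⊕ (M2 ⊕ K) = M1 ⊕ M2 — the shared key cancels under XOR.
01111000 XOR 00111111 = 01000111
01100001 XOR 11110010 = 10010011
11001010 XOR 00100111 = 11101101
00110101 XOR 00010111 = 00100010
11000000 XOR 01100010 = 10100010
11010111 XOR 01000011 = 10010100
11010111 XOR 00111000 = 11101111
10111010 XOR 00001101 = 10110111
00001011 XOR 11001001 = 11000010
10011011 XOR 11001010 = 01010001
00101100 XOR 01110001 = 01011101
10011111 XOR 01000001 = 11011110

4793ed22a294efb7c2515dde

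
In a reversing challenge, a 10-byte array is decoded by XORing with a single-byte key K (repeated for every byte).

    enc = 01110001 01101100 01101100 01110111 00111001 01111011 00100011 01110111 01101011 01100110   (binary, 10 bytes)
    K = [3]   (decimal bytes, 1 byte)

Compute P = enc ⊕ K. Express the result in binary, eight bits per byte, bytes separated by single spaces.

The 1-byte key repeats, so the effective keystream is 03 03 03 03 03 03 03 03 03 03.
byte 0: 113 xor   3 = 114
byte 1: 108 xor   3 = 111
byte 2: 108 xor   3 = 111
byte 3: 119 xor   3 = 116
byte 4:  57 xor   3 =  58
byte 5: 123 xor   3 = 120
byte 6:  35 xor   3 =  32
byte 7: 119 xor   3 = 116
byte 8: 107 xor   3 = 104
byte 9: 102 xor   3 = 101

01110010 01101111 01101111 01110100 00111010 01111000 00100000 01110100 01101000 01100101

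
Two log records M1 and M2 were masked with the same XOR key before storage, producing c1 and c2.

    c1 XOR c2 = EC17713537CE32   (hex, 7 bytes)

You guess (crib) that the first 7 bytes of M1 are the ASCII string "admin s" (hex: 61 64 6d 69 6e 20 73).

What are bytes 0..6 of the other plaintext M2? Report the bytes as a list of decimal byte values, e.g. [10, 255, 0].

[141, 115, 28, 92, 89, 238, 65]

Since c1 ⊕ c2 = M1 ⊕ M2, XORing with the guessed M1 bytes yields the corresponding M2 bytes: M2 = (c1 ⊕ c2) ⊕ M1.
byte 0: ec XOR 61 = 8d
byte 1: 17 XOR 64 = 73
byte 2: 71 XOR 6d = 1c
byte 3: 35 XOR 69 = 5c
byte 4: 37 XOR 6e = 59
byte 5: ce XOR 20 = ee
byte 6: 32 XOR 73 = 41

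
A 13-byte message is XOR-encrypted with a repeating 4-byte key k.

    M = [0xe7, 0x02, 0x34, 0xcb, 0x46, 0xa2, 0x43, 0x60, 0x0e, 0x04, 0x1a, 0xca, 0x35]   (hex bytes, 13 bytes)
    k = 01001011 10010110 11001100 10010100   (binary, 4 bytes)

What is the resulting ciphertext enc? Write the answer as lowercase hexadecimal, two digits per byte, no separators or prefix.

The 4-byte key repeats, so the effective keystream is 4b 96 cc 94 4b 96 cc 94 4b 96 cc 94 4b.
byte 0: e7 ⊕ 4b = ac
byte 1: 02 ⊕ 96 = 94
byte 2: 34 ⊕ cc = f8
byte 3: cb ⊕ 94 = 5f
byte 4: 46 ⊕ 4b = 0d
byte 5: a2 ⊕ 96 = 34
byte 6: 43 ⊕ cc = 8f
byte 7: 60 ⊕ 94 = f4
byte 8: 0e ⊕ 4b = 45
byte 9: 04 ⊕ 96 = 92
byte 10: 1a ⊕ cc = d6
byte 11: ca ⊕ 94 = 5e
byte 12: 35 ⊕ 4b = 7e

ac94f85f0d348ff44592d65e7e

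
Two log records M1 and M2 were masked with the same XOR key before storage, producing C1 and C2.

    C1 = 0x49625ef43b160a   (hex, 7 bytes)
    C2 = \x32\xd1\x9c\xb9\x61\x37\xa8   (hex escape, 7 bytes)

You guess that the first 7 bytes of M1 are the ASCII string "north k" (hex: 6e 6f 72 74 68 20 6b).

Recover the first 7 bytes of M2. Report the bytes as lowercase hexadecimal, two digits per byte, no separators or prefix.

15dcb0393201c9

First, C1 ⊕ C2 = (M1 ⊕ K) ⊕ (M2 ⊕ K) = M1 ⊕ M2, so the key drops out. Then M2 = (M1 ⊕ M2) ⊕ M1 over the first 7 bytes.
byte 0: (49 ⊕ 32) ⊕ 6e = 7b ⊕ 6e = 15
byte 1: (62 ⊕ d1) ⊕ 6f = b3 ⊕ 6f = dc
byte 2: (5e ⊕ 9c) ⊕ 72 = c2 ⊕ 72 = b0
byte 3: (f4 ⊕ b9) ⊕ 74 = 4d ⊕ 74 = 39
byte 4: (3b ⊕ 61) ⊕ 68 = 5a ⊕ 68 = 32
byte 5: (16 ⊕ 37) ⊕ 20 = 21 ⊕ 20 = 01
byte 6: (0a ⊕ a8) ⊕ 6b = a2 ⊕ 6b = c9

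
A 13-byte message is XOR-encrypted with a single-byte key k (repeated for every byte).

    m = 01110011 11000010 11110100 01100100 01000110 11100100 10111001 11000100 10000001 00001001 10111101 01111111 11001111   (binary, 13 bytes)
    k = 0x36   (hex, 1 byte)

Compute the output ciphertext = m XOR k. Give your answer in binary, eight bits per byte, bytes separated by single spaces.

01000101 11110100 11000010 01010010 01110000 11010010 10001111 11110010 10110111 00111111 10001011 01001001 11111001

The 1-byte key repeats, so the effective keystream is 36 36 36 36 36 36 36 36 36 36 36 36 36.
byte 0: 01110011 ⊕ 00110110 = 01000101
byte 1: 11000010 ⊕ 00110110 = 11110100
byte 2: 11110100 ⊕ 00110110 = 11000010
byte 3: 01100100 ⊕ 00110110 = 01010010
byte 4: 01000110 ⊕ 00110110 = 01110000
byte 5: 11100100 ⊕ 00110110 = 11010010
byte 6: 10111001 ⊕ 00110110 = 10001111
byte 7: 11000100 ⊕ 00110110 = 11110010
byte 8: 10000001 ⊕ 00110110 = 10110111
byte 9: 00001001 ⊕ 00110110 = 00111111
byte 10: 10111101 ⊕ 00110110 = 10001011
byte 11: 01111111 ⊕ 00110110 = 01001001
byte 12: 11001111 ⊕ 00110110 = 11111001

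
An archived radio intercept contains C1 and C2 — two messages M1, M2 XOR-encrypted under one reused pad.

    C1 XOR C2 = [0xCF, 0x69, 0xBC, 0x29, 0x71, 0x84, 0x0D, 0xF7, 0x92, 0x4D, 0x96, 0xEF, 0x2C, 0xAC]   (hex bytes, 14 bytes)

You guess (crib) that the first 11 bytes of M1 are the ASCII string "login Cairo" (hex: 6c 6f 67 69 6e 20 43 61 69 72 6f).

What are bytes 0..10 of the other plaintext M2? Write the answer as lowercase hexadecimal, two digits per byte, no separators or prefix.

Since C1 ⊕ C2 = M1 ⊕ M2, XORing with the guessed M1 bytes yields the corresponding M2 bytes: M2 = (C1 ⊕ C2) ⊕ M1.
cf xor 6c = a3
69 xor 6f = 06
bc xor 67 = db
29 xor 69 = 40
71 xor 6e = 1f
84 xor 20 = a4
0d xor 43 = 4e
f7 xor 61 = 96
92 xor 69 = fb
4d xor 72 = 3f
96 xor 6f = f9

a306db401fa44e96fb3ff9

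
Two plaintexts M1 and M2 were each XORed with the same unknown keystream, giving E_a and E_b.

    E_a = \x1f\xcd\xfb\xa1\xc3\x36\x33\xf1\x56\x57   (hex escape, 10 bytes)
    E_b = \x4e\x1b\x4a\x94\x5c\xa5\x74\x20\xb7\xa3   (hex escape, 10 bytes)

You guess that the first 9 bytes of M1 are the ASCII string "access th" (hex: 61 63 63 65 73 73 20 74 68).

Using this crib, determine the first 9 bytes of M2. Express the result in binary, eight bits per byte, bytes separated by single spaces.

00110000 10110101 11010010 01010000 11101100 11100000 01100111 10100101 10001001

First, E_a ⊕ E_b = (M1 ⊕ K) ⊕ (M2 ⊕ K) = M1 ⊕ M2, so the key drops out. Then M2 = (M1 ⊕ M2) ⊕ M1 over the first 9 bytes.
byte 0: (1f ^ 4e) ^ 61 = 51 ^ 61 = 30
byte 1: (cd ^ 1b) ^ 63 = d6 ^ 63 = b5
byte 2: (fb ^ 4a) ^ 63 = b1 ^ 63 = d2
byte 3: (a1 ^ 94) ^ 65 = 35 ^ 65 = 50
byte 4: (c3 ^ 5c) ^ 73 = 9f ^ 73 = ec
byte 5: (36 ^ a5) ^ 73 = 93 ^ 73 = e0
byte 6: (33 ^ 74) ^ 20 = 47 ^ 20 = 67
byte 7: (f1 ^ 20) ^ 74 = d1 ^ 74 = a5
byte 8: (56 ^ b7) ^ 68 = e1 ^ 68 = 89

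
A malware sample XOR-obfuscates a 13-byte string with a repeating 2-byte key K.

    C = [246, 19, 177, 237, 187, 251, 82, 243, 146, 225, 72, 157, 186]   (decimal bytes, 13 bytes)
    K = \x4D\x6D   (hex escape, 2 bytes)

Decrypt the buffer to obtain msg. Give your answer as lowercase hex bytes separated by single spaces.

bb 7e fc 80 f6 96 1f 9e df 8c 05 f0 f7

The 2-byte key repeats, so the effective keystream is 4d 6d 4d 6d 4d 6d 4d 6d 4d 6d 4d 6d 4d.
byte 0: f6 ⊕ 4d = bb
byte 1: 13 ⊕ 6d = 7e
byte 2: b1 ⊕ 4d = fc
byte 3: ed ⊕ 6d = 80
byte 4: bb ⊕ 4d = f6
byte 5: fb ⊕ 6d = 96
byte 6: 52 ⊕ 4d = 1f
byte 7: f3 ⊕ 6d = 9e
byte 8: 92 ⊕ 4d = df
byte 9: e1 ⊕ 6d = 8c
byte 10: 48 ⊕ 4d = 05
byte 11: 9d ⊕ 6d = f0
byte 12: ba ⊕ 4d = f7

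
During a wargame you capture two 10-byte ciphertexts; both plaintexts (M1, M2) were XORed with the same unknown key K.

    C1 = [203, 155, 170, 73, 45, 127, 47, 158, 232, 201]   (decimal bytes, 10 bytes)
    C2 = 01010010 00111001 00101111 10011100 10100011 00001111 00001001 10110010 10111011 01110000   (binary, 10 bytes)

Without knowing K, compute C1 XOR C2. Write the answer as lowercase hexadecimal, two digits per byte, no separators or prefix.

99a285d58e70262c53b9

C1 ⊕ C2 = (M1 ⊕ K) ⊕ (M2 ⊕ K) = M1 ⊕ M2 — the shared key cancels under XOR.
cb xor 52 = 99
9b xor 39 = a2
aa xor 2f = 85
49 xor 9c = d5
2d xor a3 = 8e
7f xor 0f = 70
2f xor 09 = 26
9e xor b2 = 2c
e8 xor bb = 53
c9 xor 70 = b9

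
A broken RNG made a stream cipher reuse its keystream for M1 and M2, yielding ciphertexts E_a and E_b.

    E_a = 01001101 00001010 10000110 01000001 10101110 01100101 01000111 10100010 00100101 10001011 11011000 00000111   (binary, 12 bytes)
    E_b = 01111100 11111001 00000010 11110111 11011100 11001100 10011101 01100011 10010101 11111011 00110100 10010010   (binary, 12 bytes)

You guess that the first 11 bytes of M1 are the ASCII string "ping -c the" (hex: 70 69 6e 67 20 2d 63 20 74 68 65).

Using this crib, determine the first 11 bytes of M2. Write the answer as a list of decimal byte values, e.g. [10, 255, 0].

First, E_a ⊕ E_b = (M1 ⊕ K) ⊕ (M2 ⊕ K) = M1 ⊕ M2, so the key drops out. Then M2 = (M1 ⊕ M2) ⊕ M1 over the first 11 bytes.
byte 0: (4d XOR 7c) XOR 70 = 31 XOR 70 = 41
byte 1: (0a XOR f9) XOR 69 = f3 XOR 69 = 9a
byte 2: (86 XOR 02) XOR 6e = 84 XOR 6e = ea
byte 3: (41 XOR f7) XOR 67 = b6 XOR 67 = d1
byte 4: (ae XOR dc) XOR 20 = 72 XOR 20 = 52
byte 5: (65 XOR cc) XOR 2d = a9 XOR 2d = 84
byte 6: (47 XOR 9d) XOR 63 = da XOR 63 = b9
byte 7: (a2 XOR 63) XOR 20 = c1 XOR 20 = e1
byte 8: (25 XOR 95) XOR 74 = b0 XOR 74 = c4
byte 9: (8b XOR fb) XOR 68 = 70 XOR 68 = 18
byte 10: (d8 XOR 34) XOR 65 = ec XOR 65 = 89

[65, 154, 234, 209, 82, 132, 185, 225, 196, 24, 137]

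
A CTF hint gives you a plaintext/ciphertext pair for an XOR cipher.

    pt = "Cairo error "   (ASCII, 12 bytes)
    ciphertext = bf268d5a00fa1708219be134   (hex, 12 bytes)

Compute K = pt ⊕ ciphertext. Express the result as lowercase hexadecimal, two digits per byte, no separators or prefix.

fc47e4286fda727a53f49314

Since ciphertext = pt ⊕ K, XORing both sides with pt gives K = pt ⊕ ciphertext.
01000011 ⊕ 10111111 = 11111100
01100001 ⊕ 00100110 = 01000111
01101001 ⊕ 10001101 = 11100100
01110010 ⊕ 01011010 = 00101000
01101111 ⊕ 00000000 = 01101111
00100000 ⊕ 11111010 = 11011010
01100101 ⊕ 00010111 = 01110010
01110010 ⊕ 00001000 = 01111010
01110010 ⊕ 00100001 = 01010011
01101111 ⊕ 10011011 = 11110100
01110010 ⊕ 11100001 = 10010011
00100000 ⊕ 00110100 = 00010100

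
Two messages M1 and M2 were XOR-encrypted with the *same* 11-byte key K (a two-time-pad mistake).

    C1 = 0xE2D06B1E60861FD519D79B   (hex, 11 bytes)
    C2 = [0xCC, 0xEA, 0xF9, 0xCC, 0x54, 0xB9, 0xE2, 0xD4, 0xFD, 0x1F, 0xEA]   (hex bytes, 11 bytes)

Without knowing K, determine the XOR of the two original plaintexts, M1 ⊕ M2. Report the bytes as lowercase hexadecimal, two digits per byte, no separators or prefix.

C1 ⊕ C2 = (M1 ⊕ K) ⊕ (M2 ⊕ K) = M1 ⊕ M2 — the shared key cancels under XOR.
e2 ^ cc = 2e
d0 ^ ea = 3a
6b ^ f9 = 92
1e ^ cc = d2
60 ^ 54 = 34
86 ^ b9 = 3f
1f ^ e2 = fd
d5 ^ d4 = 01
19 ^ fd = e4
d7 ^ 1f = c8
9b ^ ea = 71

2e3a92d2343ffd01e4c871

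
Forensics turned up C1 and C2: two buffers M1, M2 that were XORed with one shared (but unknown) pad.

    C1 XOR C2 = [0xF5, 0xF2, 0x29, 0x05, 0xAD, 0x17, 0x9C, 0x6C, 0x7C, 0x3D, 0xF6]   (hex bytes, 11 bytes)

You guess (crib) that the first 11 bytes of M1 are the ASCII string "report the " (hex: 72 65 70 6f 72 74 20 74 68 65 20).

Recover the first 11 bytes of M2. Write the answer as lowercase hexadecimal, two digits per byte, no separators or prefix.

8797596adf63bc181458d6

Since C1 ⊕ C2 = M1 ⊕ M2, XORing with the guessed M1 bytes yields the corresponding M2 bytes: M2 = (C1 ⊕ C2) ⊕ M1.
byte 0: f5 ⊕ 72 = 87
byte 1: f2 ⊕ 65 = 97
byte 2: 29 ⊕ 70 = 59
byte 3: 05 ⊕ 6f = 6a
byte 4: ad ⊕ 72 = df
byte 5: 17 ⊕ 74 = 63
byte 6: 9c ⊕ 20 = bc
byte 7: 6c ⊕ 74 = 18
byte 8: 7c ⊕ 68 = 14
byte 9: 3d ⊕ 65 = 58
byte 10: f6 ⊕ 20 = d6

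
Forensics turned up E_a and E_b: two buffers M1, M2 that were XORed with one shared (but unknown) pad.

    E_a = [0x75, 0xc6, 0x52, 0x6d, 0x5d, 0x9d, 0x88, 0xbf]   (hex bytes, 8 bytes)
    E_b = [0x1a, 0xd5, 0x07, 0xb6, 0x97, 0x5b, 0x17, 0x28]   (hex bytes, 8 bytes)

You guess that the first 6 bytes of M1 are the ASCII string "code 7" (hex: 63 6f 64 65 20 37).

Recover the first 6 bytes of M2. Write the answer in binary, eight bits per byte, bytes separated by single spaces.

First, E_a ⊕ E_b = (M1 ⊕ K) ⊕ (M2 ⊕ K) = M1 ⊕ M2, so the key drops out. Then M2 = (M1 ⊕ M2) ⊕ M1 over the first 6 bytes.
byte 0: (75 ⊕ 1a) ⊕ 63 = 6f ⊕ 63 = 0c
byte 1: (c6 ⊕ d5) ⊕ 6f = 13 ⊕ 6f = 7c
byte 2: (52 ⊕ 07) ⊕ 64 = 55 ⊕ 64 = 31
byte 3: (6d ⊕ b6) ⊕ 65 = db ⊕ 65 = be
byte 4: (5d ⊕ 97) ⊕ 20 = ca ⊕ 20 = ea
byte 5: (9d ⊕ 5b) ⊕ 37 = c6 ⊕ 37 = f1

00001100 01111100 00110001 10111110 11101010 11110001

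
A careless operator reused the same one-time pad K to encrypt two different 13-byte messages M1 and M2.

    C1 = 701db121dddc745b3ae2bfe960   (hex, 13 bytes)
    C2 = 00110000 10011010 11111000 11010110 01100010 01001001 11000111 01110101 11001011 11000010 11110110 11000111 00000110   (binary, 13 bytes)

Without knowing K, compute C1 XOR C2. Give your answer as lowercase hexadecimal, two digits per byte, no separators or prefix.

408749f7bf95b32ef120492e66

C1 ⊕ C2 = (M1 ⊕ K) ⊕ (M2 ⊕ K) = M1 ⊕ M2 — the shared key cancels under XOR.
byte 0: 70 ^ 30 = 40
byte 1: 1d ^ 9a = 87
byte 2: b1 ^ f8 = 49
byte 3: 21 ^ d6 = f7
byte 4: dd ^ 62 = bf
byte 5: dc ^ 49 = 95
byte 6: 74 ^ c7 = b3
byte 7: 5b ^ 75 = 2e
byte 8: 3a ^ cb = f1
byte 9: e2 ^ c2 = 20
byte 10: bf ^ f6 = 49
byte 11: e9 ^ c7 = 2e
byte 12: 60 ^ 06 = 66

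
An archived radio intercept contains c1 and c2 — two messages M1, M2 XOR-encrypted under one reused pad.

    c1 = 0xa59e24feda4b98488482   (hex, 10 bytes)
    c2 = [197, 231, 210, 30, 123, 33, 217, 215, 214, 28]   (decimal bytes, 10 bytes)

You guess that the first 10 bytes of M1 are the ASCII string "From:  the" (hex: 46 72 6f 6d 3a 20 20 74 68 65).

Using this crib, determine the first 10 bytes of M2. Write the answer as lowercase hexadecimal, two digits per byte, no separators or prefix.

First, c1 ⊕ c2 = (M1 ⊕ K) ⊕ (M2 ⊕ K) = M1 ⊕ M2, so the key drops out. Then M2 = (M1 ⊕ M2) ⊕ M1 over the first 10 bytes.
byte 0: (a5 ^ c5) ^ 46 = 60 ^ 46 = 26
byte 1: (9e ^ e7) ^ 72 = 79 ^ 72 = 0b
byte 2: (24 ^ d2) ^ 6f = f6 ^ 6f = 99
byte 3: (fe ^ 1e) ^ 6d = e0 ^ 6d = 8d
byte 4: (da ^ 7b) ^ 3a = a1 ^ 3a = 9b
byte 5: (4b ^ 21) ^ 20 = 6a ^ 20 = 4a
byte 6: (98 ^ d9) ^ 20 = 41 ^ 20 = 61
byte 7: (48 ^ d7) ^ 74 = 9f ^ 74 = eb
byte 8: (84 ^ d6) ^ 68 = 52 ^ 68 = 3a
byte 9: (82 ^ 1c) ^ 65 = 9e ^ 65 = fb

260b998d9b4a61eb3afb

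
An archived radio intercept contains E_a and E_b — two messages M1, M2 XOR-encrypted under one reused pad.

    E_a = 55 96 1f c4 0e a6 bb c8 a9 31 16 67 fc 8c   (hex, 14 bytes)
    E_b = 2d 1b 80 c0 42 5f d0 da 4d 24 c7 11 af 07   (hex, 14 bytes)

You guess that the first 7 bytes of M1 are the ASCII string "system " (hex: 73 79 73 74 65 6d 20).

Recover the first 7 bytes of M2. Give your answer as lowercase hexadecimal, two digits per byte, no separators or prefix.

First, E_a ⊕ E_b = (M1 ⊕ K) ⊕ (M2 ⊕ K) = M1 ⊕ M2, so the key drops out. Then M2 = (M1 ⊕ M2) ⊕ M1 over the first 7 bytes.
byte 0: (55 xor 2d) xor 73 = 78 xor 73 = 0b
byte 1: (96 xor 1b) xor 79 = 8d xor 79 = f4
byte 2: (1f xor 80) xor 73 = 9f xor 73 = ec
byte 3: (c4 xor c0) xor 74 = 04 xor 74 = 70
byte 4: (0e xor 42) xor 65 = 4c xor 65 = 29
byte 5: (a6 xor 5f) xor 6d = f9 xor 6d = 94
byte 6: (bb xor d0) xor 20 = 6b xor 20 = 4b

0bf4ec7029944b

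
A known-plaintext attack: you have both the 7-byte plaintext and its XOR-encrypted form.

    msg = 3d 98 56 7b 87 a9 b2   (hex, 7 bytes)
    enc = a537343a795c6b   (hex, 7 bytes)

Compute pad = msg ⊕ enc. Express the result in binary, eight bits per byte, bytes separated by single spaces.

Since enc = msg ⊕ pad, XORing both sides with msg gives pad = msg ⊕ enc.
byte 0:  61 XOR 165 = 152
byte 1: 152 XOR  55 = 175
byte 2:  86 XOR  52 =  98
byte 3: 123 XOR  58 =  65
byte 4: 135 XOR 121 = 254
byte 5: 169 XOR  92 = 245
byte 6: 178 XOR 107 = 217

10011000 10101111 01100010 01000001 11111110 11110101 11011001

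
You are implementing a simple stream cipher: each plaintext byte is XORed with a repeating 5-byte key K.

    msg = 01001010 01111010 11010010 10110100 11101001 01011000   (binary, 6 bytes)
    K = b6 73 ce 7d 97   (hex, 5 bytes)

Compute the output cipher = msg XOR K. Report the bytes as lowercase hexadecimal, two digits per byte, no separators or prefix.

The 5-byte key repeats, so the effective keystream is b6 73 ce 7d 97 b6.
byte 0: 4a XOR b6 = fc
byte 1: 7a XOR 73 = 09
byte 2: d2 XOR ce = 1c
byte 3: b4 XOR 7d = c9
byte 4: e9 XOR 97 = 7e
byte 5: 58 XOR b6 = ee

fc091cc97eee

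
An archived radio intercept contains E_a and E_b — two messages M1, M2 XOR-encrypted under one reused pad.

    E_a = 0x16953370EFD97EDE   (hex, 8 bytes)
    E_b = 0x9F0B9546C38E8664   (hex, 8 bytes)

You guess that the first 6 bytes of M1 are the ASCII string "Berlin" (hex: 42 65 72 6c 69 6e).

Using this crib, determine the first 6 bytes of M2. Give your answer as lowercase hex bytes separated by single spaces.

First, E_a ⊕ E_b = (M1 ⊕ K) ⊕ (M2 ⊕ K) = M1 ⊕ M2, so the key drops out. Then M2 = (M1 ⊕ M2) ⊕ M1 over the first 6 bytes.
byte 0: (16 XOR 9f) XOR 42 = 89 XOR 42 = cb
byte 1: (95 XOR 0b) XOR 65 = 9e XOR 65 = fb
byte 2: (33 XOR 95) XOR 72 = a6 XOR 72 = d4
byte 3: (70 XOR 46) XOR 6c = 36 XOR 6c = 5a
byte 4: (ef XOR c3) XOR 69 = 2c XOR 69 = 45
byte 5: (d9 XOR 8e) XOR 6e = 57 XOR 6e = 39

cb fb d4 5a 45 39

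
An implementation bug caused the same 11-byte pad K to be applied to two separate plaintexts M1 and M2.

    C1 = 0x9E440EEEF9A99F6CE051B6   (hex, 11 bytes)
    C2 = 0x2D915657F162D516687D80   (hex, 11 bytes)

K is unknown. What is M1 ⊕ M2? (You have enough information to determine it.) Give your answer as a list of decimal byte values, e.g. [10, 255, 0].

[179, 213, 88, 185, 8, 203, 74, 122, 136, 44, 54]

C1 ⊕ C2 = (M1 ⊕ K) ⊕ (M2 ⊕ K) = M1 ⊕ M2 — the shared key cancels under XOR.
158 ^  45 = 179
 68 ^ 145 = 213
 14 ^  86 =  88
238 ^  87 = 185
249 ^ 241 =   8
169 ^  98 = 203
159 ^ 213 =  74
108 ^  22 = 122
224 ^ 104 = 136
 81 ^ 125 =  44
182 ^ 128 =  54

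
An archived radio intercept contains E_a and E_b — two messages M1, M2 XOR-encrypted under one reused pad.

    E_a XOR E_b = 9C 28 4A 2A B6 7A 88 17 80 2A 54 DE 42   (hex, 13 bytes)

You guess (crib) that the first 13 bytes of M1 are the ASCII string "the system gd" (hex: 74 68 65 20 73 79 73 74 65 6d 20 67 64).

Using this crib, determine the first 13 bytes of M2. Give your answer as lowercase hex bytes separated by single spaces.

Since E_a ⊕ E_b = M1 ⊕ M2, XORing with the guessed M1 bytes yields the corresponding M2 bytes: M2 = (E_a ⊕ E_b) ⊕ M1.
156 ⊕ 116 = 232
 40 ⊕ 104 =  64
 74 ⊕ 101 =  47
 42 ⊕  32 =  10
182 ⊕ 115 = 197
122 ⊕ 121 =   3
136 ⊕ 115 = 251
 23 ⊕ 116 =  99
128 ⊕ 101 = 229
 42 ⊕ 109 =  71
 84 ⊕  32 = 116
222 ⊕ 103 = 185
 66 ⊕ 100 =  38

e8 40 2f 0a c5 03 fb 63 e5 47 74 b9 26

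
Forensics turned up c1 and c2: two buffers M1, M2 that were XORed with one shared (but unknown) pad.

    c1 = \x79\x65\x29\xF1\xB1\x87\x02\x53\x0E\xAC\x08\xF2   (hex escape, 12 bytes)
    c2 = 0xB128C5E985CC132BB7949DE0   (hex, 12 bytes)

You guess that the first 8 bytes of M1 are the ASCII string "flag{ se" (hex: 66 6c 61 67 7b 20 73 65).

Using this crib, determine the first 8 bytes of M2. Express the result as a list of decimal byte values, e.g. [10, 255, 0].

First, c1 ⊕ c2 = (M1 ⊕ K) ⊕ (M2 ⊕ K) = M1 ⊕ M2, so the key drops out. Then M2 = (M1 ⊕ M2) ⊕ M1 over the first 8 bytes.
byte 0: (79 ^ b1) ^ 66 = c8 ^ 66 = ae
byte 1: (65 ^ 28) ^ 6c = 4d ^ 6c = 21
byte 2: (29 ^ c5) ^ 61 = ec ^ 61 = 8d
byte 3: (f1 ^ e9) ^ 67 = 18 ^ 67 = 7f
byte 4: (b1 ^ 85) ^ 7b = 34 ^ 7b = 4f
byte 5: (87 ^ cc) ^ 20 = 4b ^ 20 = 6b
byte 6: (02 ^ 13) ^ 73 = 11 ^ 73 = 62
byte 7: (53 ^ 2b) ^ 65 = 78 ^ 65 = 1d

[174, 33, 141, 127, 79, 107, 98, 29]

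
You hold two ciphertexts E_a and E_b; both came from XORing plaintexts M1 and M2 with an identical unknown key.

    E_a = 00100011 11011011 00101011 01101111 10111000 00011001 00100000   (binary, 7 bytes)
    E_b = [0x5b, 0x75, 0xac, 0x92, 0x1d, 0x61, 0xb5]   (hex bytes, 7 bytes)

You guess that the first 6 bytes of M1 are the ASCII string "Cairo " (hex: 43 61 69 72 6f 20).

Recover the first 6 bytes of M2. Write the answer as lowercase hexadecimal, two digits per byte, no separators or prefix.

First, E_a ⊕ E_b = (M1 ⊕ K) ⊕ (M2 ⊕ K) = M1 ⊕ M2, so the key drops out. Then M2 = (M1 ⊕ M2) ⊕ M1 over the first 6 bytes.
byte 0: (23 ^ 5b) ^ 43 = 78 ^ 43 = 3b
byte 1: (db ^ 75) ^ 61 = ae ^ 61 = cf
byte 2: (2b ^ ac) ^ 69 = 87 ^ 69 = ee
byte 3: (6f ^ 92) ^ 72 = fd ^ 72 = 8f
byte 4: (b8 ^ 1d) ^ 6f = a5 ^ 6f = ca
byte 5: (19 ^ 61) ^ 20 = 78 ^ 20 = 58

3bcfee8fca58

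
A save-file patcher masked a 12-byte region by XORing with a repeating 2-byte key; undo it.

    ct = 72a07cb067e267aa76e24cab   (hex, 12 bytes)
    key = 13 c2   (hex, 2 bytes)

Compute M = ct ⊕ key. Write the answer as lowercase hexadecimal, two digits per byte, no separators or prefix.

61626f727420746865205f69

The 2-byte key repeats, so the effective keystream is 13 c2 13 c2 13 c2 13 c2 13 c2 13 c2.
byte 0: 01110010 xor 00010011 = 01100001
byte 1: 10100000 xor 11000010 = 01100010
byte 2: 01111100 xor 00010011 = 01101111
byte 3: 10110000 xor 11000010 = 01110010
byte 4: 01100111 xor 00010011 = 01110100
byte 5: 11100010 xor 11000010 = 00100000
byte 6: 01100111 xor 00010011 = 01110100
byte 7: 10101010 xor 11000010 = 01101000
byte 8: 01110110 xor 00010011 = 01100101
byte 9: 11100010 xor 11000010 = 00100000
byte 10: 01001100 xor 00010011 = 01011111
byte 11: 10101011 xor 11000010 = 01101001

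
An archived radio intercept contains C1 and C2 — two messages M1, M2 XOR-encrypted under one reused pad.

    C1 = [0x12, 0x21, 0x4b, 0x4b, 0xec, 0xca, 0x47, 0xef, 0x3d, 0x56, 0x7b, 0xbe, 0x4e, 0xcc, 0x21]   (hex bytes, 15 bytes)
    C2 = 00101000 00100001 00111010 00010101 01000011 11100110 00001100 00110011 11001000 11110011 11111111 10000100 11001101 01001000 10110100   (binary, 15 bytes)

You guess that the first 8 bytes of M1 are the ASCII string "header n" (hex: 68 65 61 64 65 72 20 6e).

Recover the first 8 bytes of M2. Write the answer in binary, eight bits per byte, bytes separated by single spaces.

01010010 01100101 00010000 00111010 11001010 01011110 01101011 10110010

First, C1 ⊕ C2 = (M1 ⊕ K) ⊕ (M2 ⊕ K) = M1 ⊕ M2, so the key drops out. Then M2 = (M1 ⊕ M2) ⊕ M1 over the first 8 bytes.
byte 0: (12 XOR 28) XOR 68 = 3a XOR 68 = 52
byte 1: (21 XOR 21) XOR 65 = 00 XOR 65 = 65
byte 2: (4b XOR 3a) XOR 61 = 71 XOR 61 = 10
byte 3: (4b XOR 15) XOR 64 = 5e XOR 64 = 3a
byte 4: (ec XOR 43) XOR 65 = af XOR 65 = ca
byte 5: (ca XOR e6) XOR 72 = 2c XOR 72 = 5e
byte 6: (47 XOR 0c) XOR 20 = 4b XOR 20 = 6b
byte 7: (ef XOR 33) XOR 6e = dc XOR 6e = b2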